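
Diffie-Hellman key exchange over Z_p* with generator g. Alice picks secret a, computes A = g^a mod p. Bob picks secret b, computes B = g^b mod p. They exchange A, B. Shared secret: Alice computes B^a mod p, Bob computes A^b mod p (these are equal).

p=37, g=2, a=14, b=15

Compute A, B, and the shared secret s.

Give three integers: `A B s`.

Answer: 30 23 11

Derivation:
A = 2^14 mod 37  (bits of 14 = 1110)
  bit 0 = 1: r = r^2 * 2 mod 37 = 1^2 * 2 = 1*2 = 2
  bit 1 = 1: r = r^2 * 2 mod 37 = 2^2 * 2 = 4*2 = 8
  bit 2 = 1: r = r^2 * 2 mod 37 = 8^2 * 2 = 27*2 = 17
  bit 3 = 0: r = r^2 mod 37 = 17^2 = 30
  -> A = 30
B = 2^15 mod 37  (bits of 15 = 1111)
  bit 0 = 1: r = r^2 * 2 mod 37 = 1^2 * 2 = 1*2 = 2
  bit 1 = 1: r = r^2 * 2 mod 37 = 2^2 * 2 = 4*2 = 8
  bit 2 = 1: r = r^2 * 2 mod 37 = 8^2 * 2 = 27*2 = 17
  bit 3 = 1: r = r^2 * 2 mod 37 = 17^2 * 2 = 30*2 = 23
  -> B = 23
s = B^a = 23^14 mod 37  (bits of 14 = 1110)
  bit 0 = 1: r = r^2 * 23 mod 37 = 1^2 * 23 = 1*23 = 23
  bit 1 = 1: r = r^2 * 23 mod 37 = 23^2 * 23 = 11*23 = 31
  bit 2 = 1: r = r^2 * 23 mod 37 = 31^2 * 23 = 36*23 = 14
  bit 3 = 0: r = r^2 mod 37 = 14^2 = 11
  -> s = B^a = 11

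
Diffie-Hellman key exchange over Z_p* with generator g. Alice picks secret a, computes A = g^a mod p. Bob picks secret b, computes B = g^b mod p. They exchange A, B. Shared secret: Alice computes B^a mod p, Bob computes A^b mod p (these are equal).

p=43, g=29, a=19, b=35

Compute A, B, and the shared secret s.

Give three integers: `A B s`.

A = 29^19 mod 43  (bits of 19 = 10011)
  bit 0 = 1: r = r^2 * 29 mod 43 = 1^2 * 29 = 1*29 = 29
  bit 1 = 0: r = r^2 mod 43 = 29^2 = 24
  bit 2 = 0: r = r^2 mod 43 = 24^2 = 17
  bit 3 = 1: r = r^2 * 29 mod 43 = 17^2 * 29 = 31*29 = 39
  bit 4 = 1: r = r^2 * 29 mod 43 = 39^2 * 29 = 16*29 = 34
  -> A = 34
B = 29^35 mod 43  (bits of 35 = 100011)
  bit 0 = 1: r = r^2 * 29 mod 43 = 1^2 * 29 = 1*29 = 29
  bit 1 = 0: r = r^2 mod 43 = 29^2 = 24
  bit 2 = 0: r = r^2 mod 43 = 24^2 = 17
  bit 3 = 0: r = r^2 mod 43 = 17^2 = 31
  bit 4 = 1: r = r^2 * 29 mod 43 = 31^2 * 29 = 15*29 = 5
  bit 5 = 1: r = r^2 * 29 mod 43 = 5^2 * 29 = 25*29 = 37
  -> B = 37
s = B^a = 37^19 mod 43  (bits of 19 = 10011)
  bit 0 = 1: r = r^2 * 37 mod 43 = 1^2 * 37 = 1*37 = 37
  bit 1 = 0: r = r^2 mod 43 = 37^2 = 36
  bit 2 = 0: r = r^2 mod 43 = 36^2 = 6
  bit 3 = 1: r = r^2 * 37 mod 43 = 6^2 * 37 = 36*37 = 42
  bit 4 = 1: r = r^2 * 37 mod 43 = 42^2 * 37 = 1*37 = 37
  -> s = B^a = 37

Answer: 34 37 37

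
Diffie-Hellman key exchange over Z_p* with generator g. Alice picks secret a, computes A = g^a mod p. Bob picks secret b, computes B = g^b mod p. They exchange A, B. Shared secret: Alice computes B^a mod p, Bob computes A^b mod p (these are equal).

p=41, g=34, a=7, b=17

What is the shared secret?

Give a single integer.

A = 34^7 mod 41  (bits of 7 = 111)
  bit 0 = 1: r = r^2 * 34 mod 41 = 1^2 * 34 = 1*34 = 34
  bit 1 = 1: r = r^2 * 34 mod 41 = 34^2 * 34 = 8*34 = 26
  bit 2 = 1: r = r^2 * 34 mod 41 = 26^2 * 34 = 20*34 = 24
  -> A = 24
B = 34^17 mod 41  (bits of 17 = 10001)
  bit 0 = 1: r = r^2 * 34 mod 41 = 1^2 * 34 = 1*34 = 34
  bit 1 = 0: r = r^2 mod 41 = 34^2 = 8
  bit 2 = 0: r = r^2 mod 41 = 8^2 = 23
  bit 3 = 0: r = r^2 mod 41 = 23^2 = 37
  bit 4 = 1: r = r^2 * 34 mod 41 = 37^2 * 34 = 16*34 = 11
  -> B = 11
s = B^a = 11^7 mod 41  (bits of 7 = 111)
  bit 0 = 1: r = r^2 * 11 mod 41 = 1^2 * 11 = 1*11 = 11
  bit 1 = 1: r = r^2 * 11 mod 41 = 11^2 * 11 = 39*11 = 19
  bit 2 = 1: r = r^2 * 11 mod 41 = 19^2 * 11 = 33*11 = 35
  -> s = B^a = 35

Answer: 35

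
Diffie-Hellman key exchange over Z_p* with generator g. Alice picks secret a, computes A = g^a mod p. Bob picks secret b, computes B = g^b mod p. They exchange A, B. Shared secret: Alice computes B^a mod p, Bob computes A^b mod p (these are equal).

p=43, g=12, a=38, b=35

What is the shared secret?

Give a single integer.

A = 12^38 mod 43  (bits of 38 = 100110)
  bit 0 = 1: r = r^2 * 12 mod 43 = 1^2 * 12 = 1*12 = 12
  bit 1 = 0: r = r^2 mod 43 = 12^2 = 15
  bit 2 = 0: r = r^2 mod 43 = 15^2 = 10
  bit 3 = 1: r = r^2 * 12 mod 43 = 10^2 * 12 = 14*12 = 39
  bit 4 = 1: r = r^2 * 12 mod 43 = 39^2 * 12 = 16*12 = 20
  bit 5 = 0: r = r^2 mod 43 = 20^2 = 13
  -> A = 13
B = 12^35 mod 43  (bits of 35 = 100011)
  bit 0 = 1: r = r^2 * 12 mod 43 = 1^2 * 12 = 1*12 = 12
  bit 1 = 0: r = r^2 mod 43 = 12^2 = 15
  bit 2 = 0: r = r^2 mod 43 = 15^2 = 10
  bit 3 = 0: r = r^2 mod 43 = 10^2 = 14
  bit 4 = 1: r = r^2 * 12 mod 43 = 14^2 * 12 = 24*12 = 30
  bit 5 = 1: r = r^2 * 12 mod 43 = 30^2 * 12 = 40*12 = 7
  -> B = 7
s = B^a = 7^38 mod 43  (bits of 38 = 100110)
  bit 0 = 1: r = r^2 * 7 mod 43 = 1^2 * 7 = 1*7 = 7
  bit 1 = 0: r = r^2 mod 43 = 7^2 = 6
  bit 2 = 0: r = r^2 mod 43 = 6^2 = 36
  bit 3 = 1: r = r^2 * 7 mod 43 = 36^2 * 7 = 6*7 = 42
  bit 4 = 1: r = r^2 * 7 mod 43 = 42^2 * 7 = 1*7 = 7
  bit 5 = 0: r = r^2 mod 43 = 7^2 = 6
  -> s = B^a = 6

Answer: 6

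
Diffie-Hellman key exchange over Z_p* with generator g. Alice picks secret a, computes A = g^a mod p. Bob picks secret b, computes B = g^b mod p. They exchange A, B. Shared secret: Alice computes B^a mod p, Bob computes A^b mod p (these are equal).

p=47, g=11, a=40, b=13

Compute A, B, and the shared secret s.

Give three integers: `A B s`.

A = 11^40 mod 47  (bits of 40 = 101000)
  bit 0 = 1: r = r^2 * 11 mod 47 = 1^2 * 11 = 1*11 = 11
  bit 1 = 0: r = r^2 mod 47 = 11^2 = 27
  bit 2 = 1: r = r^2 * 11 mod 47 = 27^2 * 11 = 24*11 = 29
  bit 3 = 0: r = r^2 mod 47 = 29^2 = 42
  bit 4 = 0: r = r^2 mod 47 = 42^2 = 25
  bit 5 = 0: r = r^2 mod 47 = 25^2 = 14
  -> A = 14
B = 11^13 mod 47  (bits of 13 = 1101)
  bit 0 = 1: r = r^2 * 11 mod 47 = 1^2 * 11 = 1*11 = 11
  bit 1 = 1: r = r^2 * 11 mod 47 = 11^2 * 11 = 27*11 = 15
  bit 2 = 0: r = r^2 mod 47 = 15^2 = 37
  bit 3 = 1: r = r^2 * 11 mod 47 = 37^2 * 11 = 6*11 = 19
  -> B = 19
s = B^a = 19^40 mod 47  (bits of 40 = 101000)
  bit 0 = 1: r = r^2 * 19 mod 47 = 1^2 * 19 = 1*19 = 19
  bit 1 = 0: r = r^2 mod 47 = 19^2 = 32
  bit 2 = 1: r = r^2 * 19 mod 47 = 32^2 * 19 = 37*19 = 45
  bit 3 = 0: r = r^2 mod 47 = 45^2 = 4
  bit 4 = 0: r = r^2 mod 47 = 4^2 = 16
  bit 5 = 0: r = r^2 mod 47 = 16^2 = 21
  -> s = B^a = 21

Answer: 14 19 21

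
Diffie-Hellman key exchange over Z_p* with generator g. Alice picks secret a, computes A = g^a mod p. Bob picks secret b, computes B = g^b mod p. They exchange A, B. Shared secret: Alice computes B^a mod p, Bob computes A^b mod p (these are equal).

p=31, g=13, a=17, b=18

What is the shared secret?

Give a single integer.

Answer: 16

Derivation:
A = 13^17 mod 31  (bits of 17 = 10001)
  bit 0 = 1: r = r^2 * 13 mod 31 = 1^2 * 13 = 1*13 = 13
  bit 1 = 0: r = r^2 mod 31 = 13^2 = 14
  bit 2 = 0: r = r^2 mod 31 = 14^2 = 10
  bit 3 = 0: r = r^2 mod 31 = 10^2 = 7
  bit 4 = 1: r = r^2 * 13 mod 31 = 7^2 * 13 = 18*13 = 17
  -> A = 17
B = 13^18 mod 31  (bits of 18 = 10010)
  bit 0 = 1: r = r^2 * 13 mod 31 = 1^2 * 13 = 1*13 = 13
  bit 1 = 0: r = r^2 mod 31 = 13^2 = 14
  bit 2 = 0: r = r^2 mod 31 = 14^2 = 10
  bit 3 = 1: r = r^2 * 13 mod 31 = 10^2 * 13 = 7*13 = 29
  bit 4 = 0: r = r^2 mod 31 = 29^2 = 4
  -> B = 4
s = B^a = 4^17 mod 31  (bits of 17 = 10001)
  bit 0 = 1: r = r^2 * 4 mod 31 = 1^2 * 4 = 1*4 = 4
  bit 1 = 0: r = r^2 mod 31 = 4^2 = 16
  bit 2 = 0: r = r^2 mod 31 = 16^2 = 8
  bit 3 = 0: r = r^2 mod 31 = 8^2 = 2
  bit 4 = 1: r = r^2 * 4 mod 31 = 2^2 * 4 = 4*4 = 16
  -> s = B^a = 16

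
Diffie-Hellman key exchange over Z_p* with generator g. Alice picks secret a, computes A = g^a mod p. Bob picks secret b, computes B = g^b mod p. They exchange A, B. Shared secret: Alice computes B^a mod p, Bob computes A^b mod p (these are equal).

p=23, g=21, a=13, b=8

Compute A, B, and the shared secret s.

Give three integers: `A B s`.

Answer: 19 3 9

Derivation:
A = 21^13 mod 23  (bits of 13 = 1101)
  bit 0 = 1: r = r^2 * 21 mod 23 = 1^2 * 21 = 1*21 = 21
  bit 1 = 1: r = r^2 * 21 mod 23 = 21^2 * 21 = 4*21 = 15
  bit 2 = 0: r = r^2 mod 23 = 15^2 = 18
  bit 3 = 1: r = r^2 * 21 mod 23 = 18^2 * 21 = 2*21 = 19
  -> A = 19
B = 21^8 mod 23  (bits of 8 = 1000)
  bit 0 = 1: r = r^2 * 21 mod 23 = 1^2 * 21 = 1*21 = 21
  bit 1 = 0: r = r^2 mod 23 = 21^2 = 4
  bit 2 = 0: r = r^2 mod 23 = 4^2 = 16
  bit 3 = 0: r = r^2 mod 23 = 16^2 = 3
  -> B = 3
s = B^a = 3^13 mod 23  (bits of 13 = 1101)
  bit 0 = 1: r = r^2 * 3 mod 23 = 1^2 * 3 = 1*3 = 3
  bit 1 = 1: r = r^2 * 3 mod 23 = 3^2 * 3 = 9*3 = 4
  bit 2 = 0: r = r^2 mod 23 = 4^2 = 16
  bit 3 = 1: r = r^2 * 3 mod 23 = 16^2 * 3 = 3*3 = 9
  -> s = B^a = 9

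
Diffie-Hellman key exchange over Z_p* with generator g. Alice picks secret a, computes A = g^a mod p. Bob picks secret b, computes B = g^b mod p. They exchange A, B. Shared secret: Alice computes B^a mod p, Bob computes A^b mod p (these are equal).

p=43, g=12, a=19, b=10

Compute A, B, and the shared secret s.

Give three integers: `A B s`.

Answer: 20 38 31

Derivation:
A = 12^19 mod 43  (bits of 19 = 10011)
  bit 0 = 1: r = r^2 * 12 mod 43 = 1^2 * 12 = 1*12 = 12
  bit 1 = 0: r = r^2 mod 43 = 12^2 = 15
  bit 2 = 0: r = r^2 mod 43 = 15^2 = 10
  bit 3 = 1: r = r^2 * 12 mod 43 = 10^2 * 12 = 14*12 = 39
  bit 4 = 1: r = r^2 * 12 mod 43 = 39^2 * 12 = 16*12 = 20
  -> A = 20
B = 12^10 mod 43  (bits of 10 = 1010)
  bit 0 = 1: r = r^2 * 12 mod 43 = 1^2 * 12 = 1*12 = 12
  bit 1 = 0: r = r^2 mod 43 = 12^2 = 15
  bit 2 = 1: r = r^2 * 12 mod 43 = 15^2 * 12 = 10*12 = 34
  bit 3 = 0: r = r^2 mod 43 = 34^2 = 38
  -> B = 38
s = B^a = 38^19 mod 43  (bits of 19 = 10011)
  bit 0 = 1: r = r^2 * 38 mod 43 = 1^2 * 38 = 1*38 = 38
  bit 1 = 0: r = r^2 mod 43 = 38^2 = 25
  bit 2 = 0: r = r^2 mod 43 = 25^2 = 23
  bit 3 = 1: r = r^2 * 38 mod 43 = 23^2 * 38 = 13*38 = 21
  bit 4 = 1: r = r^2 * 38 mod 43 = 21^2 * 38 = 11*38 = 31
  -> s = B^a = 31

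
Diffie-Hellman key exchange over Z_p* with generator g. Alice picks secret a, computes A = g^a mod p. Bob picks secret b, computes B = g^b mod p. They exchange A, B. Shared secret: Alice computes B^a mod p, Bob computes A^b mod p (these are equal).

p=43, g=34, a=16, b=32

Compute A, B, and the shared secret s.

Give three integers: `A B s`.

Answer: 13 40 23

Derivation:
A = 34^16 mod 43  (bits of 16 = 10000)
  bit 0 = 1: r = r^2 * 34 mod 43 = 1^2 * 34 = 1*34 = 34
  bit 1 = 0: r = r^2 mod 43 = 34^2 = 38
  bit 2 = 0: r = r^2 mod 43 = 38^2 = 25
  bit 3 = 0: r = r^2 mod 43 = 25^2 = 23
  bit 4 = 0: r = r^2 mod 43 = 23^2 = 13
  -> A = 13
B = 34^32 mod 43  (bits of 32 = 100000)
  bit 0 = 1: r = r^2 * 34 mod 43 = 1^2 * 34 = 1*34 = 34
  bit 1 = 0: r = r^2 mod 43 = 34^2 = 38
  bit 2 = 0: r = r^2 mod 43 = 38^2 = 25
  bit 3 = 0: r = r^2 mod 43 = 25^2 = 23
  bit 4 = 0: r = r^2 mod 43 = 23^2 = 13
  bit 5 = 0: r = r^2 mod 43 = 13^2 = 40
  -> B = 40
s = B^a = 40^16 mod 43  (bits of 16 = 10000)
  bit 0 = 1: r = r^2 * 40 mod 43 = 1^2 * 40 = 1*40 = 40
  bit 1 = 0: r = r^2 mod 43 = 40^2 = 9
  bit 2 = 0: r = r^2 mod 43 = 9^2 = 38
  bit 3 = 0: r = r^2 mod 43 = 38^2 = 25
  bit 4 = 0: r = r^2 mod 43 = 25^2 = 23
  -> s = B^a = 23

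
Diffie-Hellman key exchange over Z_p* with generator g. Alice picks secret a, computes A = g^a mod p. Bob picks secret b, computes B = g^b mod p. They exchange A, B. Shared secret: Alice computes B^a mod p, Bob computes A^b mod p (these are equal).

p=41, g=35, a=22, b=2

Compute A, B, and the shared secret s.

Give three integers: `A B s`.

Answer: 5 36 25

Derivation:
A = 35^22 mod 41  (bits of 22 = 10110)
  bit 0 = 1: r = r^2 * 35 mod 41 = 1^2 * 35 = 1*35 = 35
  bit 1 = 0: r = r^2 mod 41 = 35^2 = 36
  bit 2 = 1: r = r^2 * 35 mod 41 = 36^2 * 35 = 25*35 = 14
  bit 3 = 1: r = r^2 * 35 mod 41 = 14^2 * 35 = 32*35 = 13
  bit 4 = 0: r = r^2 mod 41 = 13^2 = 5
  -> A = 5
B = 35^2 mod 41  (bits of 2 = 10)
  bit 0 = 1: r = r^2 * 35 mod 41 = 1^2 * 35 = 1*35 = 35
  bit 1 = 0: r = r^2 mod 41 = 35^2 = 36
  -> B = 36
s = B^a = 36^22 mod 41  (bits of 22 = 10110)
  bit 0 = 1: r = r^2 * 36 mod 41 = 1^2 * 36 = 1*36 = 36
  bit 1 = 0: r = r^2 mod 41 = 36^2 = 25
  bit 2 = 1: r = r^2 * 36 mod 41 = 25^2 * 36 = 10*36 = 32
  bit 3 = 1: r = r^2 * 36 mod 41 = 32^2 * 36 = 40*36 = 5
  bit 4 = 0: r = r^2 mod 41 = 5^2 = 25
  -> s = B^a = 25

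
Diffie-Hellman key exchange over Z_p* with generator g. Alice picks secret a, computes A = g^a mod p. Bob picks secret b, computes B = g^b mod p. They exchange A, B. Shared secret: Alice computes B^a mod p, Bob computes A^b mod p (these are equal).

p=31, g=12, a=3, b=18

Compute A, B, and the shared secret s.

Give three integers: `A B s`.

Answer: 23 8 16

Derivation:
A = 12^3 mod 31  (bits of 3 = 11)
  bit 0 = 1: r = r^2 * 12 mod 31 = 1^2 * 12 = 1*12 = 12
  bit 1 = 1: r = r^2 * 12 mod 31 = 12^2 * 12 = 20*12 = 23
  -> A = 23
B = 12^18 mod 31  (bits of 18 = 10010)
  bit 0 = 1: r = r^2 * 12 mod 31 = 1^2 * 12 = 1*12 = 12
  bit 1 = 0: r = r^2 mod 31 = 12^2 = 20
  bit 2 = 0: r = r^2 mod 31 = 20^2 = 28
  bit 3 = 1: r = r^2 * 12 mod 31 = 28^2 * 12 = 9*12 = 15
  bit 4 = 0: r = r^2 mod 31 = 15^2 = 8
  -> B = 8
s = B^a = 8^3 mod 31  (bits of 3 = 11)
  bit 0 = 1: r = r^2 * 8 mod 31 = 1^2 * 8 = 1*8 = 8
  bit 1 = 1: r = r^2 * 8 mod 31 = 8^2 * 8 = 2*8 = 16
  -> s = B^a = 16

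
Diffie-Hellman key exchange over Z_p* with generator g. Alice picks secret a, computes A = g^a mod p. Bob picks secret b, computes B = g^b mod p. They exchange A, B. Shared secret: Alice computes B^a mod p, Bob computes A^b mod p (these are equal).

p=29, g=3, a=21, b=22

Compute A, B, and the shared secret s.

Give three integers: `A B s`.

A = 3^21 mod 29  (bits of 21 = 10101)
  bit 0 = 1: r = r^2 * 3 mod 29 = 1^2 * 3 = 1*3 = 3
  bit 1 = 0: r = r^2 mod 29 = 3^2 = 9
  bit 2 = 1: r = r^2 * 3 mod 29 = 9^2 * 3 = 23*3 = 11
  bit 3 = 0: r = r^2 mod 29 = 11^2 = 5
  bit 4 = 1: r = r^2 * 3 mod 29 = 5^2 * 3 = 25*3 = 17
  -> A = 17
B = 3^22 mod 29  (bits of 22 = 10110)
  bit 0 = 1: r = r^2 * 3 mod 29 = 1^2 * 3 = 1*3 = 3
  bit 1 = 0: r = r^2 mod 29 = 3^2 = 9
  bit 2 = 1: r = r^2 * 3 mod 29 = 9^2 * 3 = 23*3 = 11
  bit 3 = 1: r = r^2 * 3 mod 29 = 11^2 * 3 = 5*3 = 15
  bit 4 = 0: r = r^2 mod 29 = 15^2 = 22
  -> B = 22
s = B^a = 22^21 mod 29  (bits of 21 = 10101)
  bit 0 = 1: r = r^2 * 22 mod 29 = 1^2 * 22 = 1*22 = 22
  bit 1 = 0: r = r^2 mod 29 = 22^2 = 20
  bit 2 = 1: r = r^2 * 22 mod 29 = 20^2 * 22 = 23*22 = 13
  bit 3 = 0: r = r^2 mod 29 = 13^2 = 24
  bit 4 = 1: r = r^2 * 22 mod 29 = 24^2 * 22 = 25*22 = 28
  -> s = B^a = 28

Answer: 17 22 28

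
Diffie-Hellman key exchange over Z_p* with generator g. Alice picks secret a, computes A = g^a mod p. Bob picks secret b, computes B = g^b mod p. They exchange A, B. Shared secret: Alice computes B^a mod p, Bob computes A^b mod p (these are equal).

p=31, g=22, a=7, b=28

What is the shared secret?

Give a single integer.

Answer: 9

Derivation:
A = 22^7 mod 31  (bits of 7 = 111)
  bit 0 = 1: r = r^2 * 22 mod 31 = 1^2 * 22 = 1*22 = 22
  bit 1 = 1: r = r^2 * 22 mod 31 = 22^2 * 22 = 19*22 = 15
  bit 2 = 1: r = r^2 * 22 mod 31 = 15^2 * 22 = 8*22 = 21
  -> A = 21
B = 22^28 mod 31  (bits of 28 = 11100)
  bit 0 = 1: r = r^2 * 22 mod 31 = 1^2 * 22 = 1*22 = 22
  bit 1 = 1: r = r^2 * 22 mod 31 = 22^2 * 22 = 19*22 = 15
  bit 2 = 1: r = r^2 * 22 mod 31 = 15^2 * 22 = 8*22 = 21
  bit 3 = 0: r = r^2 mod 31 = 21^2 = 7
  bit 4 = 0: r = r^2 mod 31 = 7^2 = 18
  -> B = 18
s = B^a = 18^7 mod 31  (bits of 7 = 111)
  bit 0 = 1: r = r^2 * 18 mod 31 = 1^2 * 18 = 1*18 = 18
  bit 1 = 1: r = r^2 * 18 mod 31 = 18^2 * 18 = 14*18 = 4
  bit 2 = 1: r = r^2 * 18 mod 31 = 4^2 * 18 = 16*18 = 9
  -> s = B^a = 9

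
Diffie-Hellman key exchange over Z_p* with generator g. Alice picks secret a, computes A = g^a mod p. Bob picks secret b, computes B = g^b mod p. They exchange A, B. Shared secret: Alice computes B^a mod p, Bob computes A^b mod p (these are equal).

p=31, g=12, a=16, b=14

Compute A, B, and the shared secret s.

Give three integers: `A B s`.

Answer: 19 18 18

Derivation:
A = 12^16 mod 31  (bits of 16 = 10000)
  bit 0 = 1: r = r^2 * 12 mod 31 = 1^2 * 12 = 1*12 = 12
  bit 1 = 0: r = r^2 mod 31 = 12^2 = 20
  bit 2 = 0: r = r^2 mod 31 = 20^2 = 28
  bit 3 = 0: r = r^2 mod 31 = 28^2 = 9
  bit 4 = 0: r = r^2 mod 31 = 9^2 = 19
  -> A = 19
B = 12^14 mod 31  (bits of 14 = 1110)
  bit 0 = 1: r = r^2 * 12 mod 31 = 1^2 * 12 = 1*12 = 12
  bit 1 = 1: r = r^2 * 12 mod 31 = 12^2 * 12 = 20*12 = 23
  bit 2 = 1: r = r^2 * 12 mod 31 = 23^2 * 12 = 2*12 = 24
  bit 3 = 0: r = r^2 mod 31 = 24^2 = 18
  -> B = 18
s = B^a = 18^16 mod 31  (bits of 16 = 10000)
  bit 0 = 1: r = r^2 * 18 mod 31 = 1^2 * 18 = 1*18 = 18
  bit 1 = 0: r = r^2 mod 31 = 18^2 = 14
  bit 2 = 0: r = r^2 mod 31 = 14^2 = 10
  bit 3 = 0: r = r^2 mod 31 = 10^2 = 7
  bit 4 = 0: r = r^2 mod 31 = 7^2 = 18
  -> s = B^a = 18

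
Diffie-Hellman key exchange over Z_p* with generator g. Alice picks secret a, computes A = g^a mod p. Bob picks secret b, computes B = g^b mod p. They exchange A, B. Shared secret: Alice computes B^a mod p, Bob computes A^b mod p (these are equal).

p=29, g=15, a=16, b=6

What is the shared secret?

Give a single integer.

A = 15^16 mod 29  (bits of 16 = 10000)
  bit 0 = 1: r = r^2 * 15 mod 29 = 1^2 * 15 = 1*15 = 15
  bit 1 = 0: r = r^2 mod 29 = 15^2 = 22
  bit 2 = 0: r = r^2 mod 29 = 22^2 = 20
  bit 3 = 0: r = r^2 mod 29 = 20^2 = 23
  bit 4 = 0: r = r^2 mod 29 = 23^2 = 7
  -> A = 7
B = 15^6 mod 29  (bits of 6 = 110)
  bit 0 = 1: r = r^2 * 15 mod 29 = 1^2 * 15 = 1*15 = 15
  bit 1 = 1: r = r^2 * 15 mod 29 = 15^2 * 15 = 22*15 = 11
  bit 2 = 0: r = r^2 mod 29 = 11^2 = 5
  -> B = 5
s = B^a = 5^16 mod 29  (bits of 16 = 10000)
  bit 0 = 1: r = r^2 * 5 mod 29 = 1^2 * 5 = 1*5 = 5
  bit 1 = 0: r = r^2 mod 29 = 5^2 = 25
  bit 2 = 0: r = r^2 mod 29 = 25^2 = 16
  bit 3 = 0: r = r^2 mod 29 = 16^2 = 24
  bit 4 = 0: r = r^2 mod 29 = 24^2 = 25
  -> s = B^a = 25

Answer: 25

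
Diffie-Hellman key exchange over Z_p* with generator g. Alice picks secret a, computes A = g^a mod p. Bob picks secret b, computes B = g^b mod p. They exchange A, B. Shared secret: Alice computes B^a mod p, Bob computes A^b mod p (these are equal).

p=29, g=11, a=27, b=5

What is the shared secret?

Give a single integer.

Answer: 27

Derivation:
A = 11^27 mod 29  (bits of 27 = 11011)
  bit 0 = 1: r = r^2 * 11 mod 29 = 1^2 * 11 = 1*11 = 11
  bit 1 = 1: r = r^2 * 11 mod 29 = 11^2 * 11 = 5*11 = 26
  bit 2 = 0: r = r^2 mod 29 = 26^2 = 9
  bit 3 = 1: r = r^2 * 11 mod 29 = 9^2 * 11 = 23*11 = 21
  bit 4 = 1: r = r^2 * 11 mod 29 = 21^2 * 11 = 6*11 = 8
  -> A = 8
B = 11^5 mod 29  (bits of 5 = 101)
  bit 0 = 1: r = r^2 * 11 mod 29 = 1^2 * 11 = 1*11 = 11
  bit 1 = 0: r = r^2 mod 29 = 11^2 = 5
  bit 2 = 1: r = r^2 * 11 mod 29 = 5^2 * 11 = 25*11 = 14
  -> B = 14
s = B^a = 14^27 mod 29  (bits of 27 = 11011)
  bit 0 = 1: r = r^2 * 14 mod 29 = 1^2 * 14 = 1*14 = 14
  bit 1 = 1: r = r^2 * 14 mod 29 = 14^2 * 14 = 22*14 = 18
  bit 2 = 0: r = r^2 mod 29 = 18^2 = 5
  bit 3 = 1: r = r^2 * 14 mod 29 = 5^2 * 14 = 25*14 = 2
  bit 4 = 1: r = r^2 * 14 mod 29 = 2^2 * 14 = 4*14 = 27
  -> s = B^a = 27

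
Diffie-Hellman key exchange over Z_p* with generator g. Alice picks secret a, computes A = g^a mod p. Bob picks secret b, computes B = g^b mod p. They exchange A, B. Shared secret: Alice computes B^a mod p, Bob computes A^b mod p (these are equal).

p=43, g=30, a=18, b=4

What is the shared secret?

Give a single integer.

A = 30^18 mod 43  (bits of 18 = 10010)
  bit 0 = 1: r = r^2 * 30 mod 43 = 1^2 * 30 = 1*30 = 30
  bit 1 = 0: r = r^2 mod 43 = 30^2 = 40
  bit 2 = 0: r = r^2 mod 43 = 40^2 = 9
  bit 3 = 1: r = r^2 * 30 mod 43 = 9^2 * 30 = 38*30 = 22
  bit 4 = 0: r = r^2 mod 43 = 22^2 = 11
  -> A = 11
B = 30^4 mod 43  (bits of 4 = 100)
  bit 0 = 1: r = r^2 * 30 mod 43 = 1^2 * 30 = 1*30 = 30
  bit 1 = 0: r = r^2 mod 43 = 30^2 = 40
  bit 2 = 0: r = r^2 mod 43 = 40^2 = 9
  -> B = 9
s = B^a = 9^18 mod 43  (bits of 18 = 10010)
  bit 0 = 1: r = r^2 * 9 mod 43 = 1^2 * 9 = 1*9 = 9
  bit 1 = 0: r = r^2 mod 43 = 9^2 = 38
  bit 2 = 0: r = r^2 mod 43 = 38^2 = 25
  bit 3 = 1: r = r^2 * 9 mod 43 = 25^2 * 9 = 23*9 = 35
  bit 4 = 0: r = r^2 mod 43 = 35^2 = 21
  -> s = B^a = 21

Answer: 21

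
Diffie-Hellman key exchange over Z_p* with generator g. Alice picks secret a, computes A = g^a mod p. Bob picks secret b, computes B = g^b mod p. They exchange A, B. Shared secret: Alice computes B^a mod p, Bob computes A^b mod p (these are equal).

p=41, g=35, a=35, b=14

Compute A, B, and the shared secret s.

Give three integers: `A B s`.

Answer: 3 21 32

Derivation:
A = 35^35 mod 41  (bits of 35 = 100011)
  bit 0 = 1: r = r^2 * 35 mod 41 = 1^2 * 35 = 1*35 = 35
  bit 1 = 0: r = r^2 mod 41 = 35^2 = 36
  bit 2 = 0: r = r^2 mod 41 = 36^2 = 25
  bit 3 = 0: r = r^2 mod 41 = 25^2 = 10
  bit 4 = 1: r = r^2 * 35 mod 41 = 10^2 * 35 = 18*35 = 15
  bit 5 = 1: r = r^2 * 35 mod 41 = 15^2 * 35 = 20*35 = 3
  -> A = 3
B = 35^14 mod 41  (bits of 14 = 1110)
  bit 0 = 1: r = r^2 * 35 mod 41 = 1^2 * 35 = 1*35 = 35
  bit 1 = 1: r = r^2 * 35 mod 41 = 35^2 * 35 = 36*35 = 30
  bit 2 = 1: r = r^2 * 35 mod 41 = 30^2 * 35 = 39*35 = 12
  bit 3 = 0: r = r^2 mod 41 = 12^2 = 21
  -> B = 21
s = B^a = 21^35 mod 41  (bits of 35 = 100011)
  bit 0 = 1: r = r^2 * 21 mod 41 = 1^2 * 21 = 1*21 = 21
  bit 1 = 0: r = r^2 mod 41 = 21^2 = 31
  bit 2 = 0: r = r^2 mod 41 = 31^2 = 18
  bit 3 = 0: r = r^2 mod 41 = 18^2 = 37
  bit 4 = 1: r = r^2 * 21 mod 41 = 37^2 * 21 = 16*21 = 8
  bit 5 = 1: r = r^2 * 21 mod 41 = 8^2 * 21 = 23*21 = 32
  -> s = B^a = 32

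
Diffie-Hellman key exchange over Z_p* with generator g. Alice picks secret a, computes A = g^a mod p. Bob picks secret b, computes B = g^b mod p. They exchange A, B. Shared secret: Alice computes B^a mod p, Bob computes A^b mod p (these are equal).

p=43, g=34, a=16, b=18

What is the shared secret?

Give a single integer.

A = 34^16 mod 43  (bits of 16 = 10000)
  bit 0 = 1: r = r^2 * 34 mod 43 = 1^2 * 34 = 1*34 = 34
  bit 1 = 0: r = r^2 mod 43 = 34^2 = 38
  bit 2 = 0: r = r^2 mod 43 = 38^2 = 25
  bit 3 = 0: r = r^2 mod 43 = 25^2 = 23
  bit 4 = 0: r = r^2 mod 43 = 23^2 = 13
  -> A = 13
B = 34^18 mod 43  (bits of 18 = 10010)
  bit 0 = 1: r = r^2 * 34 mod 43 = 1^2 * 34 = 1*34 = 34
  bit 1 = 0: r = r^2 mod 43 = 34^2 = 38
  bit 2 = 0: r = r^2 mod 43 = 38^2 = 25
  bit 3 = 1: r = r^2 * 34 mod 43 = 25^2 * 34 = 23*34 = 8
  bit 4 = 0: r = r^2 mod 43 = 8^2 = 21
  -> B = 21
s = B^a = 21^16 mod 43  (bits of 16 = 10000)
  bit 0 = 1: r = r^2 * 21 mod 43 = 1^2 * 21 = 1*21 = 21
  bit 1 = 0: r = r^2 mod 43 = 21^2 = 11
  bit 2 = 0: r = r^2 mod 43 = 11^2 = 35
  bit 3 = 0: r = r^2 mod 43 = 35^2 = 21
  bit 4 = 0: r = r^2 mod 43 = 21^2 = 11
  -> s = B^a = 11

Answer: 11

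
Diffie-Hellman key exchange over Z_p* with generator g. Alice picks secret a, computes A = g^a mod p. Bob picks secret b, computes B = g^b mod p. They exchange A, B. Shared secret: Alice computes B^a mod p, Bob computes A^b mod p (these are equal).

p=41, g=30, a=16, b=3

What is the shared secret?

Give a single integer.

A = 30^16 mod 41  (bits of 16 = 10000)
  bit 0 = 1: r = r^2 * 30 mod 41 = 1^2 * 30 = 1*30 = 30
  bit 1 = 0: r = r^2 mod 41 = 30^2 = 39
  bit 2 = 0: r = r^2 mod 41 = 39^2 = 4
  bit 3 = 0: r = r^2 mod 41 = 4^2 = 16
  bit 4 = 0: r = r^2 mod 41 = 16^2 = 10
  -> A = 10
B = 30^3 mod 41  (bits of 3 = 11)
  bit 0 = 1: r = r^2 * 30 mod 41 = 1^2 * 30 = 1*30 = 30
  bit 1 = 1: r = r^2 * 30 mod 41 = 30^2 * 30 = 39*30 = 22
  -> B = 22
s = B^a = 22^16 mod 41  (bits of 16 = 10000)
  bit 0 = 1: r = r^2 * 22 mod 41 = 1^2 * 22 = 1*22 = 22
  bit 1 = 0: r = r^2 mod 41 = 22^2 = 33
  bit 2 = 0: r = r^2 mod 41 = 33^2 = 23
  bit 3 = 0: r = r^2 mod 41 = 23^2 = 37
  bit 4 = 0: r = r^2 mod 41 = 37^2 = 16
  -> s = B^a = 16

Answer: 16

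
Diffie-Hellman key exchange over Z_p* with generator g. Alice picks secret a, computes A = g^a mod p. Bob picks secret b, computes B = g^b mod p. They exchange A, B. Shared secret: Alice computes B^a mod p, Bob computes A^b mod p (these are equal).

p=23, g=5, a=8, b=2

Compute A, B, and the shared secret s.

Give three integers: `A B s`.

Answer: 16 2 3

Derivation:
A = 5^8 mod 23  (bits of 8 = 1000)
  bit 0 = 1: r = r^2 * 5 mod 23 = 1^2 * 5 = 1*5 = 5
  bit 1 = 0: r = r^2 mod 23 = 5^2 = 2
  bit 2 = 0: r = r^2 mod 23 = 2^2 = 4
  bit 3 = 0: r = r^2 mod 23 = 4^2 = 16
  -> A = 16
B = 5^2 mod 23  (bits of 2 = 10)
  bit 0 = 1: r = r^2 * 5 mod 23 = 1^2 * 5 = 1*5 = 5
  bit 1 = 0: r = r^2 mod 23 = 5^2 = 2
  -> B = 2
s = B^a = 2^8 mod 23  (bits of 8 = 1000)
  bit 0 = 1: r = r^2 * 2 mod 23 = 1^2 * 2 = 1*2 = 2
  bit 1 = 0: r = r^2 mod 23 = 2^2 = 4
  bit 2 = 0: r = r^2 mod 23 = 4^2 = 16
  bit 3 = 0: r = r^2 mod 23 = 16^2 = 3
  -> s = B^a = 3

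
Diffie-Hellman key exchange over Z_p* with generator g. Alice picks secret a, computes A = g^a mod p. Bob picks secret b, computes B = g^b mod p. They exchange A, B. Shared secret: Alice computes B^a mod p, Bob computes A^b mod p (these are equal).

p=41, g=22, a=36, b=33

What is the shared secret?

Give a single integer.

A = 22^36 mod 41  (bits of 36 = 100100)
  bit 0 = 1: r = r^2 * 22 mod 41 = 1^2 * 22 = 1*22 = 22
  bit 1 = 0: r = r^2 mod 41 = 22^2 = 33
  bit 2 = 0: r = r^2 mod 41 = 33^2 = 23
  bit 3 = 1: r = r^2 * 22 mod 41 = 23^2 * 22 = 37*22 = 35
  bit 4 = 0: r = r^2 mod 41 = 35^2 = 36
  bit 5 = 0: r = r^2 mod 41 = 36^2 = 25
  -> A = 25
B = 22^33 mod 41  (bits of 33 = 100001)
  bit 0 = 1: r = r^2 * 22 mod 41 = 1^2 * 22 = 1*22 = 22
  bit 1 = 0: r = r^2 mod 41 = 22^2 = 33
  bit 2 = 0: r = r^2 mod 41 = 33^2 = 23
  bit 3 = 0: r = r^2 mod 41 = 23^2 = 37
  bit 4 = 0: r = r^2 mod 41 = 37^2 = 16
  bit 5 = 1: r = r^2 * 22 mod 41 = 16^2 * 22 = 10*22 = 15
  -> B = 15
s = B^a = 15^36 mod 41  (bits of 36 = 100100)
  bit 0 = 1: r = r^2 * 15 mod 41 = 1^2 * 15 = 1*15 = 15
  bit 1 = 0: r = r^2 mod 41 = 15^2 = 20
  bit 2 = 0: r = r^2 mod 41 = 20^2 = 31
  bit 3 = 1: r = r^2 * 15 mod 41 = 31^2 * 15 = 18*15 = 24
  bit 4 = 0: r = r^2 mod 41 = 24^2 = 2
  bit 5 = 0: r = r^2 mod 41 = 2^2 = 4
  -> s = B^a = 4

Answer: 4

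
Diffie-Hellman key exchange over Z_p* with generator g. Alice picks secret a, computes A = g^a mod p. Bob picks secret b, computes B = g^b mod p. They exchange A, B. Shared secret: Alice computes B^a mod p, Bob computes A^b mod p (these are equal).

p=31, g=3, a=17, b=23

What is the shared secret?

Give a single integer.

A = 3^17 mod 31  (bits of 17 = 10001)
  bit 0 = 1: r = r^2 * 3 mod 31 = 1^2 * 3 = 1*3 = 3
  bit 1 = 0: r = r^2 mod 31 = 3^2 = 9
  bit 2 = 0: r = r^2 mod 31 = 9^2 = 19
  bit 3 = 0: r = r^2 mod 31 = 19^2 = 20
  bit 4 = 1: r = r^2 * 3 mod 31 = 20^2 * 3 = 28*3 = 22
  -> A = 22
B = 3^23 mod 31  (bits of 23 = 10111)
  bit 0 = 1: r = r^2 * 3 mod 31 = 1^2 * 3 = 1*3 = 3
  bit 1 = 0: r = r^2 mod 31 = 3^2 = 9
  bit 2 = 1: r = r^2 * 3 mod 31 = 9^2 * 3 = 19*3 = 26
  bit 3 = 1: r = r^2 * 3 mod 31 = 26^2 * 3 = 25*3 = 13
  bit 4 = 1: r = r^2 * 3 mod 31 = 13^2 * 3 = 14*3 = 11
  -> B = 11
s = B^a = 11^17 mod 31  (bits of 17 = 10001)
  bit 0 = 1: r = r^2 * 11 mod 31 = 1^2 * 11 = 1*11 = 11
  bit 1 = 0: r = r^2 mod 31 = 11^2 = 28
  bit 2 = 0: r = r^2 mod 31 = 28^2 = 9
  bit 3 = 0: r = r^2 mod 31 = 9^2 = 19
  bit 4 = 1: r = r^2 * 11 mod 31 = 19^2 * 11 = 20*11 = 3
  -> s = B^a = 3

Answer: 3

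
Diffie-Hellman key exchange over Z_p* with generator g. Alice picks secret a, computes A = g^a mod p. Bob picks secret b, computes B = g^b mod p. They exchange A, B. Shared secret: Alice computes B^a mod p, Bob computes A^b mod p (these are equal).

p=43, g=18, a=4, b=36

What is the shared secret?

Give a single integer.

Answer: 35

Derivation:
A = 18^4 mod 43  (bits of 4 = 100)
  bit 0 = 1: r = r^2 * 18 mod 43 = 1^2 * 18 = 1*18 = 18
  bit 1 = 0: r = r^2 mod 43 = 18^2 = 23
  bit 2 = 0: r = r^2 mod 43 = 23^2 = 13
  -> A = 13
B = 18^36 mod 43  (bits of 36 = 100100)
  bit 0 = 1: r = r^2 * 18 mod 43 = 1^2 * 18 = 1*18 = 18
  bit 1 = 0: r = r^2 mod 43 = 18^2 = 23
  bit 2 = 0: r = r^2 mod 43 = 23^2 = 13
  bit 3 = 1: r = r^2 * 18 mod 43 = 13^2 * 18 = 40*18 = 32
  bit 4 = 0: r = r^2 mod 43 = 32^2 = 35
  bit 5 = 0: r = r^2 mod 43 = 35^2 = 21
  -> B = 21
s = B^a = 21^4 mod 43  (bits of 4 = 100)
  bit 0 = 1: r = r^2 * 21 mod 43 = 1^2 * 21 = 1*21 = 21
  bit 1 = 0: r = r^2 mod 43 = 21^2 = 11
  bit 2 = 0: r = r^2 mod 43 = 11^2 = 35
  -> s = B^a = 35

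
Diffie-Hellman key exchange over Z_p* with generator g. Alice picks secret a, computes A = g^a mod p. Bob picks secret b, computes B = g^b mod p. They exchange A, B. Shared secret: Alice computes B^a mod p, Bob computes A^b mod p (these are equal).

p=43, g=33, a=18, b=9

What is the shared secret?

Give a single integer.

Answer: 16

Derivation:
A = 33^18 mod 43  (bits of 18 = 10010)
  bit 0 = 1: r = r^2 * 33 mod 43 = 1^2 * 33 = 1*33 = 33
  bit 1 = 0: r = r^2 mod 43 = 33^2 = 14
  bit 2 = 0: r = r^2 mod 43 = 14^2 = 24
  bit 3 = 1: r = r^2 * 33 mod 43 = 24^2 * 33 = 17*33 = 2
  bit 4 = 0: r = r^2 mod 43 = 2^2 = 4
  -> A = 4
B = 33^9 mod 43  (bits of 9 = 1001)
  bit 0 = 1: r = r^2 * 33 mod 43 = 1^2 * 33 = 1*33 = 33
  bit 1 = 0: r = r^2 mod 43 = 33^2 = 14
  bit 2 = 0: r = r^2 mod 43 = 14^2 = 24
  bit 3 = 1: r = r^2 * 33 mod 43 = 24^2 * 33 = 17*33 = 2
  -> B = 2
s = B^a = 2^18 mod 43  (bits of 18 = 10010)
  bit 0 = 1: r = r^2 * 2 mod 43 = 1^2 * 2 = 1*2 = 2
  bit 1 = 0: r = r^2 mod 43 = 2^2 = 4
  bit 2 = 0: r = r^2 mod 43 = 4^2 = 16
  bit 3 = 1: r = r^2 * 2 mod 43 = 16^2 * 2 = 41*2 = 39
  bit 4 = 0: r = r^2 mod 43 = 39^2 = 16
  -> s = B^a = 16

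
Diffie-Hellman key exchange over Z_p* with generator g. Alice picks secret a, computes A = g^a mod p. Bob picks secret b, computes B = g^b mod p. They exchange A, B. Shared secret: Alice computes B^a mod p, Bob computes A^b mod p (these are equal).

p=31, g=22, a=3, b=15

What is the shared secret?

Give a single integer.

A = 22^3 mod 31  (bits of 3 = 11)
  bit 0 = 1: r = r^2 * 22 mod 31 = 1^2 * 22 = 1*22 = 22
  bit 1 = 1: r = r^2 * 22 mod 31 = 22^2 * 22 = 19*22 = 15
  -> A = 15
B = 22^15 mod 31  (bits of 15 = 1111)
  bit 0 = 1: r = r^2 * 22 mod 31 = 1^2 * 22 = 1*22 = 22
  bit 1 = 1: r = r^2 * 22 mod 31 = 22^2 * 22 = 19*22 = 15
  bit 2 = 1: r = r^2 * 22 mod 31 = 15^2 * 22 = 8*22 = 21
  bit 3 = 1: r = r^2 * 22 mod 31 = 21^2 * 22 = 7*22 = 30
  -> B = 30
s = B^a = 30^3 mod 31  (bits of 3 = 11)
  bit 0 = 1: r = r^2 * 30 mod 31 = 1^2 * 30 = 1*30 = 30
  bit 1 = 1: r = r^2 * 30 mod 31 = 30^2 * 30 = 1*30 = 30
  -> s = B^a = 30

Answer: 30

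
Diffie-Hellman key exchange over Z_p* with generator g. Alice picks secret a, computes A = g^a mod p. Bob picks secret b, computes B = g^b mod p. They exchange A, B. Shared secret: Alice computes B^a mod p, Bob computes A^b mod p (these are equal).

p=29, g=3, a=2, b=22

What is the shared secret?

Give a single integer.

Answer: 20

Derivation:
A = 3^2 mod 29  (bits of 2 = 10)
  bit 0 = 1: r = r^2 * 3 mod 29 = 1^2 * 3 = 1*3 = 3
  bit 1 = 0: r = r^2 mod 29 = 3^2 = 9
  -> A = 9
B = 3^22 mod 29  (bits of 22 = 10110)
  bit 0 = 1: r = r^2 * 3 mod 29 = 1^2 * 3 = 1*3 = 3
  bit 1 = 0: r = r^2 mod 29 = 3^2 = 9
  bit 2 = 1: r = r^2 * 3 mod 29 = 9^2 * 3 = 23*3 = 11
  bit 3 = 1: r = r^2 * 3 mod 29 = 11^2 * 3 = 5*3 = 15
  bit 4 = 0: r = r^2 mod 29 = 15^2 = 22
  -> B = 22
s = B^a = 22^2 mod 29  (bits of 2 = 10)
  bit 0 = 1: r = r^2 * 22 mod 29 = 1^2 * 22 = 1*22 = 22
  bit 1 = 0: r = r^2 mod 29 = 22^2 = 20
  -> s = B^a = 20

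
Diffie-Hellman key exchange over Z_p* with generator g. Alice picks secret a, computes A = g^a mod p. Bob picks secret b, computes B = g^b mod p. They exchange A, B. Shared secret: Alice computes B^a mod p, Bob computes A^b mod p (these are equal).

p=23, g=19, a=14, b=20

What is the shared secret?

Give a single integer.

A = 19^14 mod 23  (bits of 14 = 1110)
  bit 0 = 1: r = r^2 * 19 mod 23 = 1^2 * 19 = 1*19 = 19
  bit 1 = 1: r = r^2 * 19 mod 23 = 19^2 * 19 = 16*19 = 5
  bit 2 = 1: r = r^2 * 19 mod 23 = 5^2 * 19 = 2*19 = 15
  bit 3 = 0: r = r^2 mod 23 = 15^2 = 18
  -> A = 18
B = 19^20 mod 23  (bits of 20 = 10100)
  bit 0 = 1: r = r^2 * 19 mod 23 = 1^2 * 19 = 1*19 = 19
  bit 1 = 0: r = r^2 mod 23 = 19^2 = 16
  bit 2 = 1: r = r^2 * 19 mod 23 = 16^2 * 19 = 3*19 = 11
  bit 3 = 0: r = r^2 mod 23 = 11^2 = 6
  bit 4 = 0: r = r^2 mod 23 = 6^2 = 13
  -> B = 13
s = B^a = 13^14 mod 23  (bits of 14 = 1110)
  bit 0 = 1: r = r^2 * 13 mod 23 = 1^2 * 13 = 1*13 = 13
  bit 1 = 1: r = r^2 * 13 mod 23 = 13^2 * 13 = 8*13 = 12
  bit 2 = 1: r = r^2 * 13 mod 23 = 12^2 * 13 = 6*13 = 9
  bit 3 = 0: r = r^2 mod 23 = 9^2 = 12
  -> s = B^a = 12

Answer: 12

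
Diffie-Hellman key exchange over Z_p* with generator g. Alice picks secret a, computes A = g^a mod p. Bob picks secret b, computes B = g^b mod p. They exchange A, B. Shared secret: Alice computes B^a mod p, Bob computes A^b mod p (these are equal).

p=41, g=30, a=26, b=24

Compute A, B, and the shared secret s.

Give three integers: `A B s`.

A = 30^26 mod 41  (bits of 26 = 11010)
  bit 0 = 1: r = r^2 * 30 mod 41 = 1^2 * 30 = 1*30 = 30
  bit 1 = 1: r = r^2 * 30 mod 41 = 30^2 * 30 = 39*30 = 22
  bit 2 = 0: r = r^2 mod 41 = 22^2 = 33
  bit 3 = 1: r = r^2 * 30 mod 41 = 33^2 * 30 = 23*30 = 34
  bit 4 = 0: r = r^2 mod 41 = 34^2 = 8
  -> A = 8
B = 30^24 mod 41  (bits of 24 = 11000)
  bit 0 = 1: r = r^2 * 30 mod 41 = 1^2 * 30 = 1*30 = 30
  bit 1 = 1: r = r^2 * 30 mod 41 = 30^2 * 30 = 39*30 = 22
  bit 2 = 0: r = r^2 mod 41 = 22^2 = 33
  bit 3 = 0: r = r^2 mod 41 = 33^2 = 23
  bit 4 = 0: r = r^2 mod 41 = 23^2 = 37
  -> B = 37
s = B^a = 37^26 mod 41  (bits of 26 = 11010)
  bit 0 = 1: r = r^2 * 37 mod 41 = 1^2 * 37 = 1*37 = 37
  bit 1 = 1: r = r^2 * 37 mod 41 = 37^2 * 37 = 16*37 = 18
  bit 2 = 0: r = r^2 mod 41 = 18^2 = 37
  bit 3 = 1: r = r^2 * 37 mod 41 = 37^2 * 37 = 16*37 = 18
  bit 4 = 0: r = r^2 mod 41 = 18^2 = 37
  -> s = B^a = 37

Answer: 8 37 37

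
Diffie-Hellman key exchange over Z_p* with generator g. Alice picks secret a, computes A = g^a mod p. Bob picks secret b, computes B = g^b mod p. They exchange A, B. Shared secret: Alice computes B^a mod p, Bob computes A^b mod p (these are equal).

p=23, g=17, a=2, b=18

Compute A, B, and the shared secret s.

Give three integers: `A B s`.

Answer: 13 3 9

Derivation:
A = 17^2 mod 23  (bits of 2 = 10)
  bit 0 = 1: r = r^2 * 17 mod 23 = 1^2 * 17 = 1*17 = 17
  bit 1 = 0: r = r^2 mod 23 = 17^2 = 13
  -> A = 13
B = 17^18 mod 23  (bits of 18 = 10010)
  bit 0 = 1: r = r^2 * 17 mod 23 = 1^2 * 17 = 1*17 = 17
  bit 1 = 0: r = r^2 mod 23 = 17^2 = 13
  bit 2 = 0: r = r^2 mod 23 = 13^2 = 8
  bit 3 = 1: r = r^2 * 17 mod 23 = 8^2 * 17 = 18*17 = 7
  bit 4 = 0: r = r^2 mod 23 = 7^2 = 3
  -> B = 3
s = B^a = 3^2 mod 23  (bits of 2 = 10)
  bit 0 = 1: r = r^2 * 3 mod 23 = 1^2 * 3 = 1*3 = 3
  bit 1 = 0: r = r^2 mod 23 = 3^2 = 9
  -> s = B^a = 9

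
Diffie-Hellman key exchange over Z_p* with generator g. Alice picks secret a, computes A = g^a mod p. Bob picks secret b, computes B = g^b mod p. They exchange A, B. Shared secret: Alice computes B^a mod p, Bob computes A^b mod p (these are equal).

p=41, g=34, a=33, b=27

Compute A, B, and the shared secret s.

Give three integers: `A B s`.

Answer: 12 17 19

Derivation:
A = 34^33 mod 41  (bits of 33 = 100001)
  bit 0 = 1: r = r^2 * 34 mod 41 = 1^2 * 34 = 1*34 = 34
  bit 1 = 0: r = r^2 mod 41 = 34^2 = 8
  bit 2 = 0: r = r^2 mod 41 = 8^2 = 23
  bit 3 = 0: r = r^2 mod 41 = 23^2 = 37
  bit 4 = 0: r = r^2 mod 41 = 37^2 = 16
  bit 5 = 1: r = r^2 * 34 mod 41 = 16^2 * 34 = 10*34 = 12
  -> A = 12
B = 34^27 mod 41  (bits of 27 = 11011)
  bit 0 = 1: r = r^2 * 34 mod 41 = 1^2 * 34 = 1*34 = 34
  bit 1 = 1: r = r^2 * 34 mod 41 = 34^2 * 34 = 8*34 = 26
  bit 2 = 0: r = r^2 mod 41 = 26^2 = 20
  bit 3 = 1: r = r^2 * 34 mod 41 = 20^2 * 34 = 31*34 = 29
  bit 4 = 1: r = r^2 * 34 mod 41 = 29^2 * 34 = 21*34 = 17
  -> B = 17
s = B^a = 17^33 mod 41  (bits of 33 = 100001)
  bit 0 = 1: r = r^2 * 17 mod 41 = 1^2 * 17 = 1*17 = 17
  bit 1 = 0: r = r^2 mod 41 = 17^2 = 2
  bit 2 = 0: r = r^2 mod 41 = 2^2 = 4
  bit 3 = 0: r = r^2 mod 41 = 4^2 = 16
  bit 4 = 0: r = r^2 mod 41 = 16^2 = 10
  bit 5 = 1: r = r^2 * 17 mod 41 = 10^2 * 17 = 18*17 = 19
  -> s = B^a = 19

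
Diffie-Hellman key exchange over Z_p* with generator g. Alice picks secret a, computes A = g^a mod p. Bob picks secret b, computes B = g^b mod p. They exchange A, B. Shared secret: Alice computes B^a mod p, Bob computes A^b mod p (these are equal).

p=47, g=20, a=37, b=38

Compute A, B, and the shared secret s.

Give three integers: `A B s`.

Answer: 29 16 37

Derivation:
A = 20^37 mod 47  (bits of 37 = 100101)
  bit 0 = 1: r = r^2 * 20 mod 47 = 1^2 * 20 = 1*20 = 20
  bit 1 = 0: r = r^2 mod 47 = 20^2 = 24
  bit 2 = 0: r = r^2 mod 47 = 24^2 = 12
  bit 3 = 1: r = r^2 * 20 mod 47 = 12^2 * 20 = 3*20 = 13
  bit 4 = 0: r = r^2 mod 47 = 13^2 = 28
  bit 5 = 1: r = r^2 * 20 mod 47 = 28^2 * 20 = 32*20 = 29
  -> A = 29
B = 20^38 mod 47  (bits of 38 = 100110)
  bit 0 = 1: r = r^2 * 20 mod 47 = 1^2 * 20 = 1*20 = 20
  bit 1 = 0: r = r^2 mod 47 = 20^2 = 24
  bit 2 = 0: r = r^2 mod 47 = 24^2 = 12
  bit 3 = 1: r = r^2 * 20 mod 47 = 12^2 * 20 = 3*20 = 13
  bit 4 = 1: r = r^2 * 20 mod 47 = 13^2 * 20 = 28*20 = 43
  bit 5 = 0: r = r^2 mod 47 = 43^2 = 16
  -> B = 16
s = B^a = 16^37 mod 47  (bits of 37 = 100101)
  bit 0 = 1: r = r^2 * 16 mod 47 = 1^2 * 16 = 1*16 = 16
  bit 1 = 0: r = r^2 mod 47 = 16^2 = 21
  bit 2 = 0: r = r^2 mod 47 = 21^2 = 18
  bit 3 = 1: r = r^2 * 16 mod 47 = 18^2 * 16 = 42*16 = 14
  bit 4 = 0: r = r^2 mod 47 = 14^2 = 8
  bit 5 = 1: r = r^2 * 16 mod 47 = 8^2 * 16 = 17*16 = 37
  -> s = B^a = 37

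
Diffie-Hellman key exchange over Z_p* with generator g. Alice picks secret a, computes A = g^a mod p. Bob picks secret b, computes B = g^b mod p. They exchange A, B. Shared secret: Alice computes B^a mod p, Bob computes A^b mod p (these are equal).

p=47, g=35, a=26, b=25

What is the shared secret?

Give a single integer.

A = 35^26 mod 47  (bits of 26 = 11010)
  bit 0 = 1: r = r^2 * 35 mod 47 = 1^2 * 35 = 1*35 = 35
  bit 1 = 1: r = r^2 * 35 mod 47 = 35^2 * 35 = 3*35 = 11
  bit 2 = 0: r = r^2 mod 47 = 11^2 = 27
  bit 3 = 1: r = r^2 * 35 mod 47 = 27^2 * 35 = 24*35 = 41
  bit 4 = 0: r = r^2 mod 47 = 41^2 = 36
  -> A = 36
B = 35^25 mod 47  (bits of 25 = 11001)
  bit 0 = 1: r = r^2 * 35 mod 47 = 1^2 * 35 = 1*35 = 35
  bit 1 = 1: r = r^2 * 35 mod 47 = 35^2 * 35 = 3*35 = 11
  bit 2 = 0: r = r^2 mod 47 = 11^2 = 27
  bit 3 = 0: r = r^2 mod 47 = 27^2 = 24
  bit 4 = 1: r = r^2 * 35 mod 47 = 24^2 * 35 = 12*35 = 44
  -> B = 44
s = B^a = 44^26 mod 47  (bits of 26 = 11010)
  bit 0 = 1: r = r^2 * 44 mod 47 = 1^2 * 44 = 1*44 = 44
  bit 1 = 1: r = r^2 * 44 mod 47 = 44^2 * 44 = 9*44 = 20
  bit 2 = 0: r = r^2 mod 47 = 20^2 = 24
  bit 3 = 1: r = r^2 * 44 mod 47 = 24^2 * 44 = 12*44 = 11
  bit 4 = 0: r = r^2 mod 47 = 11^2 = 27
  -> s = B^a = 27

Answer: 27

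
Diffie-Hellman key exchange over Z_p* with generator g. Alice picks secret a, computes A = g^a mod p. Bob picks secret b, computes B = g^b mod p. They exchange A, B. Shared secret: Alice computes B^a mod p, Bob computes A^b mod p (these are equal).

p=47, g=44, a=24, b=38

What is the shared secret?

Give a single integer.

A = 44^24 mod 47  (bits of 24 = 11000)
  bit 0 = 1: r = r^2 * 44 mod 47 = 1^2 * 44 = 1*44 = 44
  bit 1 = 1: r = r^2 * 44 mod 47 = 44^2 * 44 = 9*44 = 20
  bit 2 = 0: r = r^2 mod 47 = 20^2 = 24
  bit 3 = 0: r = r^2 mod 47 = 24^2 = 12
  bit 4 = 0: r = r^2 mod 47 = 12^2 = 3
  -> A = 3
B = 44^38 mod 47  (bits of 38 = 100110)
  bit 0 = 1: r = r^2 * 44 mod 47 = 1^2 * 44 = 1*44 = 44
  bit 1 = 0: r = r^2 mod 47 = 44^2 = 9
  bit 2 = 0: r = r^2 mod 47 = 9^2 = 34
  bit 3 = 1: r = r^2 * 44 mod 47 = 34^2 * 44 = 28*44 = 10
  bit 4 = 1: r = r^2 * 44 mod 47 = 10^2 * 44 = 6*44 = 29
  bit 5 = 0: r = r^2 mod 47 = 29^2 = 42
  -> B = 42
s = B^a = 42^24 mod 47  (bits of 24 = 11000)
  bit 0 = 1: r = r^2 * 42 mod 47 = 1^2 * 42 = 1*42 = 42
  bit 1 = 1: r = r^2 * 42 mod 47 = 42^2 * 42 = 25*42 = 16
  bit 2 = 0: r = r^2 mod 47 = 16^2 = 21
  bit 3 = 0: r = r^2 mod 47 = 21^2 = 18
  bit 4 = 0: r = r^2 mod 47 = 18^2 = 42
  -> s = B^a = 42

Answer: 42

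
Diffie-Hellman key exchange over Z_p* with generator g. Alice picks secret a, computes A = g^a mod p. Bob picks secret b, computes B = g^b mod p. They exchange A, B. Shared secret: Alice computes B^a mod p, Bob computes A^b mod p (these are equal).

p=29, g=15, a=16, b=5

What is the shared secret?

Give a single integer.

Answer: 16

Derivation:
A = 15^16 mod 29  (bits of 16 = 10000)
  bit 0 = 1: r = r^2 * 15 mod 29 = 1^2 * 15 = 1*15 = 15
  bit 1 = 0: r = r^2 mod 29 = 15^2 = 22
  bit 2 = 0: r = r^2 mod 29 = 22^2 = 20
  bit 3 = 0: r = r^2 mod 29 = 20^2 = 23
  bit 4 = 0: r = r^2 mod 29 = 23^2 = 7
  -> A = 7
B = 15^5 mod 29  (bits of 5 = 101)
  bit 0 = 1: r = r^2 * 15 mod 29 = 1^2 * 15 = 1*15 = 15
  bit 1 = 0: r = r^2 mod 29 = 15^2 = 22
  bit 2 = 1: r = r^2 * 15 mod 29 = 22^2 * 15 = 20*15 = 10
  -> B = 10
s = B^a = 10^16 mod 29  (bits of 16 = 10000)
  bit 0 = 1: r = r^2 * 10 mod 29 = 1^2 * 10 = 1*10 = 10
  bit 1 = 0: r = r^2 mod 29 = 10^2 = 13
  bit 2 = 0: r = r^2 mod 29 = 13^2 = 24
  bit 3 = 0: r = r^2 mod 29 = 24^2 = 25
  bit 4 = 0: r = r^2 mod 29 = 25^2 = 16
  -> s = B^a = 16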